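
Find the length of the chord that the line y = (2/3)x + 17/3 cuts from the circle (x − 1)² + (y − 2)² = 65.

Centre (1, 2), r² = 65. Perpendicular distance d from centre to line = |13| / √13 = 13/√13.
Chord = 2√(r² − d²) = 2·√(52) = 4√13.

4√13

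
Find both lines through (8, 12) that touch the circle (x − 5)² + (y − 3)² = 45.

Let a tangent through (8, 12) have slope m. Its distance from (5, 3) must equal 3√5:
(−3m − (−9))² = 45(m² + 1)
2m² + 3m − 2 = 0, so m = −2 or m = 1/2.
With m = −2: 2x + y = 28. With m = 1/2: x − 2y = −16.

2x + y = 28 and x − 2y = −16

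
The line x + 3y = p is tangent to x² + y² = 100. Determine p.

For a tangent, require d(centre, line) = r = 10.
|1·0 + 3·0 − p| / √10 = 10
|p| = 10√10.

p = ±10√10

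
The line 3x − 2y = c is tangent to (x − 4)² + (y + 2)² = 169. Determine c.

c = 16 ± 13√13

The line touches the circle iff its distance from (4, −2) is 13:
|3·4 − 2·(−2) − c| / √13 = 13
|c − (16)| = 13√13.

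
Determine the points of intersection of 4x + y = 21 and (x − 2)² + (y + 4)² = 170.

(3, 9) and (9, −15)

Substitute y = −4x + 21:
17x² − 204x + 459 = 0  ⟹  x² − 12x + 27 = 0
x = 9 or x = 3, giving (9, −15) and (3, 9).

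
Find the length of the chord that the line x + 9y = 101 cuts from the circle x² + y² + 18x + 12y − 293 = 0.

2√82

Centre (−9, −6), r² = 410. Perpendicular distance d from centre to line = |−164| / √82 = 164/√82.
Chord = 2√(r² − d²) = 2·√(82) = 2√82.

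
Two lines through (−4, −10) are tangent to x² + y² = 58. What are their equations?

7x + 3y = −58 and 3x − 7y = 58

Let a tangent through (−4, −10) have slope m. Its distance from (0, 0) must equal √58:
[m·(4) − (10)]² = 58(m² + 1)
21m² + 40m − 21 = 0, so m = −7/3 or m = 3/7.
With m = −7/3: 7x + 3y = −58. With m = 3/7: 3x − 7y = 58.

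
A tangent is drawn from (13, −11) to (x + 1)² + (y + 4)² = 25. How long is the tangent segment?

With centre O = (−1, −4), |OP|² = 245 and r² = 25.
Power of the point: PT² = |PO|² − r² = 220, so PT = 2√55.

2√55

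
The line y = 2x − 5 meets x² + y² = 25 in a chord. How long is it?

From the line, y = 2x − 5. Substituting:
5x² − 20x = 0  ⟹  x² − 4x = 0
x = 4 or x = 0, giving (4, 3) and (0, −5).
|(4, 3) − (0, −5)| = √((4)² + (8)²) = 4√5.

4√5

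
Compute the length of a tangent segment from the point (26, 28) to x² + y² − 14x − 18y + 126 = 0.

Centre (7, 9), r² = 4. |PO|² = (19)² + (19)² = 722.
The tangent meets the radius at right angles, so tangent² = |PO|² − r² = 722 − 4 = 718.

√718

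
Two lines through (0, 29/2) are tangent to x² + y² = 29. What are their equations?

5x − 2y = −29 and 5x + 2y = 29

Let a tangent through (0, 29/2) have slope m. Its distance from (0, 0) must equal √29:
(0m − (−29/2))² = 29(m² + 1)
4m² − 25 = 0, so m = 5/2 or m = −5/2.
Through (0, 29/2) these give 5x − 2y = −29 and 5x + 2y = 29.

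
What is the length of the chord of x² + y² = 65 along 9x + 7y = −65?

√130

Substitute y = (−65 − 9x)/7:
130x² + 1170x + 1040 = 0  ⟹  x² + 9x + 8 = 0
x = −1 or x = −8, giving (−1, −8) and (−8, 1).
Chord length = distance between (−1, −8) and (−8, 1) = √130 = √130.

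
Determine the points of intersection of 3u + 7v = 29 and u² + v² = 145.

Express v = (29 − 3u)/7 and substitute into the circle:
58u² − 174u − 6264 = 0  ⟹  u² − 3u − 108 = 0
u = 12 or u = −9, giving (12, −1) and (−9, 8).

(−9, 8) and (12, −1)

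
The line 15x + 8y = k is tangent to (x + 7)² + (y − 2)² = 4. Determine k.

The line touches the circle iff its distance from (−7, 2) is 2:
|15·(−7) + 8·2 − k| / √289 = 2
|k − (−89)| = 2·17, so k = −55 or k = −123.

k = −123 or k = −55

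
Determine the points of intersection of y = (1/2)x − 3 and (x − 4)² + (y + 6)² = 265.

(−12, −9) and (16, 5)

From the line, y = (−6 + x)/2. Substituting:
5x² − 20x − 960 = 0  ⟹  x² − 4x − 192 = 0
x = 16 or x = −12, giving (16, 5) and (−12, −9).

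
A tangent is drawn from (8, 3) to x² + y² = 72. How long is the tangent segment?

The centre is (0, 0) and r = 6√2. The square of the distance from P to the centre is 64 + 9 = 73.
By the tangent–radius right angle, tangent length = √(|PO|² − r²) = √1 = 1.

1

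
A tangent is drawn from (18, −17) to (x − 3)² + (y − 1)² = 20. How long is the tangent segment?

23

Centre (3, 1), r² = 20. |PO|² = (15)² + (−18)² = 549.
By the tangent–radius right angle, tangent length = √(|PO|² − r²) = √529 = 23.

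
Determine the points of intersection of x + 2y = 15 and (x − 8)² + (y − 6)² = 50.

Substitute y = (15 − x)/2:
5x² − 70x + 65 = 0  ⟹  x² − 14x + 13 = 0
x = 13 or x = 1, giving (13, 1) and (1, 7).

(1, 7) and (13, 1)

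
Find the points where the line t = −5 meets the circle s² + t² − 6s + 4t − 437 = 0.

Express t = −5 and substitute into the circle:
s² − 6s − 432 = 0
s = 24 or s = −18, giving (24, −5) and (−18, −5).

(−18, −5) and (24, −5)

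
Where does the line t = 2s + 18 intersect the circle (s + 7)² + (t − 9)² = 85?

From the line, t = 2s + 18. Substituting:
5s² + 50s + 45 = 0  ⟹  s² + 10s + 9 = 0
s = −1 or s = −9, giving (−1, 16) and (−9, 0).

(−9, 0) and (−1, 16)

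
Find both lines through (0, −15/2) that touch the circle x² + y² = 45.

x − 2y = 15 and x + 2y = −15

Let a tangent through (0, −15/2) have slope m. Its distance from (0, 0) must equal 3√5:
(0m − (15/2))² = 45(m² + 1)
4m² − 1 = 0, so m = 1/2 or m = −1/2.
Through (0, −15/2) these give x − 2y = 15 and x + 2y = −15.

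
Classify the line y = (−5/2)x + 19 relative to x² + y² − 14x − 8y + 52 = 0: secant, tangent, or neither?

Substituting the line into the circle gives 29x² − 356x + 1044 = 0.
Discriminant = (−356)² − 4·29·(1044) = 5632 > 0.
Two real roots: the line is a secant.

secant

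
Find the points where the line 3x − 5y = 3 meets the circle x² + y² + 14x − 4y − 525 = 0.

Express y = (−3 + 3x)/5 and substitute into the circle:
34x² + 272x − 13056 = 0  ⟹  x² + 8x − 384 = 0
x = 16 or x = −24, giving (16, 9) and (−24, −15).

(−24, −15) and (16, 9)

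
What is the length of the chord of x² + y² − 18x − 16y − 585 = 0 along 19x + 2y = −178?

2√365

From the line, y = (−178 − 19x)/2. Substituting:
365x² + 7300x + 35040 = 0  ⟹  x² + 20x + 96 = 0
x = −8 or x = −12, giving (−8, −13) and (−12, 25).
Chord length = distance between (−8, −13) and (−12, 25) = √1460 = 2√365.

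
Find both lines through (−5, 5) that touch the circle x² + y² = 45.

2x − y = −15 and x − 2y = −15

Let a tangent through (−5, 5) have slope m. Its distance from (0, 0) must equal 3√5:
[m·(5) − (−5)]² = 45(m² + 1)
2m² − 5m + 2 = 0, so m = 2 or m = 1/2.
With m = 2: 2x − y = −15. With m = 1/2: x − 2y = −15.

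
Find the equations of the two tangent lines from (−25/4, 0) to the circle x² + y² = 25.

4x − 3y = −25 and 4x + 3y = −25

Let a tangent through (−25/4, 0) have slope m. Its distance from (0, 0) must equal 5:
(25/4m − (0))² = 25(m² + 1)
9m² − 16 = 0, so m = 4/3 or m = −4/3.
Through (−25/4, 0) these give 4x − 3y = −25 and 4x + 3y = −25.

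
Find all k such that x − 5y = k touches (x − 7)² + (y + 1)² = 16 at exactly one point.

k = 12 ± 4√26

The line touches the circle iff its distance from (7, −1) is 4:
|1·7 − 5·(−1) − k| / √26 = 4
|k − (12)| = 4√26.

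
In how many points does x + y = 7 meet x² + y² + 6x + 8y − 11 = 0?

Substituting the line into the circle gives 2x² − 16x + 94 = 0.
Δ = 256 − 752 = −496.
No real roots: the line does not meet the circle.

0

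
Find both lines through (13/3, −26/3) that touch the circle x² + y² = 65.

Let a tangent through (13/3, −26/3) have slope m. Its distance from (0, 0) must equal √65:
(−13/3m − (26/3))² = 65(m² + 1)
32m² − 52m − 7 = 0, so m = 7/4 or m = −1/8.
With m = 7/4: 7x − 4y = 65. With m = −1/8: x + 8y = −65.

7x − 4y = 65 and x + 8y = −65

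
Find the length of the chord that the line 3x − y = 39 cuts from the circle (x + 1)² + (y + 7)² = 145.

3√10

Centre (−1, −7), r² = 145. Perpendicular distance d from centre to line = |−35| / √10 = 35/√10.
Half the chord is √(r² − d²) = √(45/2), so the full chord is 3√10.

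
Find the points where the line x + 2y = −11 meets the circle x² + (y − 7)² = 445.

(−21, 5) and (11, −11)

Express y = (−11 − x)/2 and substitute into the circle:
5x² + 50x − 1155 = 0  ⟹  x² + 10x − 231 = 0
x = 11 or x = −21, giving (11, −11) and (−21, 5).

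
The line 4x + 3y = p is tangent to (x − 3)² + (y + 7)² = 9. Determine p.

For a tangent, require d(centre, line) = r = 3.
|4·3 + 3·(−7) − p| / √25 = 3
|p − (−9)| = 3·5, so p = 6 or p = −24.

p = −24 or p = 6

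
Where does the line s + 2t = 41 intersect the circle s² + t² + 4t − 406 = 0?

From the line, t = (41 − s)/2. Substituting:
5s² − 90s + 385 = 0  ⟹  s² − 18s + 77 = 0
s = 11 or s = 7, giving (11, 15) and (7, 17).

(7, 17) and (11, 15)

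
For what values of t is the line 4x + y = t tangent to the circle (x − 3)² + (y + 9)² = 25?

t = 3 ± 5√17

The line touches the circle iff its distance from (3, −9) is 5:
|4·3 + 1·(−9) − t| / √17 = 5
|t − (3)| = 5√17.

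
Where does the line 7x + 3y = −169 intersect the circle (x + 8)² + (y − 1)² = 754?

Express y = (−169 − 7x)/3 and substitute into the circle:
58x² + 2552x + 23374 = 0  ⟹  x² + 44x + 403 = 0
x = −13 or x = −31, giving (−13, −26) and (−31, 16).

(−31, 16) and (−13, −26)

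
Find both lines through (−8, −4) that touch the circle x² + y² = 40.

3x − y = −20 and x + 3y = −20

Write the tangent as mx − y + (−4 − m·(−8)) = 0 and set its distance from the centre to 2√10:
(8m − (4))² = 40(m² + 1)
3m² − 8m − 3 = 0, so m = 3 or m = −1/3.
With m = 3: 3x − y = −20. With m = −1/3: x + 3y = −20.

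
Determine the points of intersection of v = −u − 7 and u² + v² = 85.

(−9, 2) and (2, −9)

Substitute v = −u − 7:
2u² + 14u − 36 = 0  ⟹  u² + 7u − 18 = 0
u = 2 or u = −9, giving (2, −9) and (−9, 2).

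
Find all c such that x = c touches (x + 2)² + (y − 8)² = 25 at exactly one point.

c = −7 or c = 3

The line touches the circle iff its distance from (−2, 8) is 5:
|1·(−2) + 0·8 − c| / √1 = 5
|c − (−2)| = 5, so c = 3 or c = −7.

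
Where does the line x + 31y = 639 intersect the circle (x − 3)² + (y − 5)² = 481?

(−12, 21) and (19, 20)

From the line, y = (639 − x)/31. Substituting:
962x² − 6734x − 219336 = 0  ⟹  x² − 7x − 228 = 0
x = 19 or x = −12, giving (19, 20) and (−12, 21).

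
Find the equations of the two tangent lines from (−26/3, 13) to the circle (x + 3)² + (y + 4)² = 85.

9x − 2y = −104 and 6x + 7y = 39

Let a tangent through (−26/3, 13) have slope m. Its distance from (−3, −4) must equal √85:
[m·(17/3) − (−17)]² = 85(m² + 1)
14m² − 51m − 54 = 0, so m = 9/2 or m = −6/7.
Through (−26/3, 13) these give 9x − 2y = −104 and 6x + 7y = 39.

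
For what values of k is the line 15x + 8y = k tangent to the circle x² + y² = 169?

The line touches the circle iff its distance from (0, 0) is 13:
|15·0 + 8·0 − k| / √289 = 13
|k| = 13·17, so k = 221 or k = −221.

k = −221 or k = 221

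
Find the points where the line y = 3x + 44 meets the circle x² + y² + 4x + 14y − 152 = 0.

(−16, −4) and (−15, −1)

Substitute y = 3x + 44:
10x² + 310x + 2400 = 0  ⟹  x² + 31x + 240 = 0
x = −15 or x = −16, giving (−15, −1) and (−16, −4).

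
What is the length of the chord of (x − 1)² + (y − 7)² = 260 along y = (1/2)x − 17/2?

Centre (1, 7), r² = 260. Perpendicular distance d from centre to line = |−30| / √5 = 30/√5.
Half the chord is √(r² − d²) = √(80), so the full chord is 8√5.

8√5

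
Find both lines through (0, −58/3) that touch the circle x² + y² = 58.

7x − 3y = 58 and 7x + 3y = −58

Let a tangent through (0, −58/3) have slope m. Its distance from (0, 0) must equal √58:
[m·(0) − (58/3)]² = 58(m² + 1)
9m² − 49 = 0, so m = 7/3 or m = −7/3.
Through (0, −58/3) these give 7x − 3y = 58 and 7x + 3y = −58.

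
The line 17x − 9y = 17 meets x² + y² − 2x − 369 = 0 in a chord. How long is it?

2√370

The distance from (1, 0) to the line is 0/√370, and r² = 370.
Chord = 2√(r² − d²) = 2·√(370) = 2√370.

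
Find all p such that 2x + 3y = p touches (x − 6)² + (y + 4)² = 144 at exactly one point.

The line touches the circle iff its distance from (6, −4) is 12:
|2·6 + 3·(−4) − p| / √13 = 12
|p| = 12√13.

p = ±12√13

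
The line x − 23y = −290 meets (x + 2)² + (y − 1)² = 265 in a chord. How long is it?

√530

Express y = (290 + x)/23 and substitute into the circle:
530x² + 2650x − 66780 = 0  ⟹  x² + 5x − 126 = 0
x = 9 or x = −14, giving (9, 13) and (−14, 12).
|(9, 13) − (−14, 12)| = √((23)² + (1)²) = √530.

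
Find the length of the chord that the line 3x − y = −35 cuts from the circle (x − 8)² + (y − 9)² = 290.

The distance from (8, 9) to the line is 50/√10, and r² = 290.
Half the chord is √(r² − d²) = √(40), so the full chord is 4√10.

4√10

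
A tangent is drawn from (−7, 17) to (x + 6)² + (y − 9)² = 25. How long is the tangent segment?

The centre is (−6, 9) and r = 5. The square of the distance from P to the centre is 1 + 64 = 65.
By the tangent–radius right angle, tangent length = √(|PO|² − r²) = √40 = 2√10.

2√10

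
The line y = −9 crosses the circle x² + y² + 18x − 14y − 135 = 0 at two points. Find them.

From the line, y = −9. Substituting:
x² + 18x + 72 = 0
x = −6 or x = −12, giving (−6, −9) and (−12, −9).

(−12, −9) and (−6, −9)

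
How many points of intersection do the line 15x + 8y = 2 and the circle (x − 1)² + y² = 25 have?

2

Substituting the line into the circle gives 289x² − 188x − 1532 = 0.
Δ = 35344 − (−1770992) = 1806336.
Two real roots: the line is a secant.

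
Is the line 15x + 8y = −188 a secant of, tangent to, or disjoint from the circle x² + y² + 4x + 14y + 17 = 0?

tangent

Substituting the line into the circle gives 289x² + 4216x + 15376 = 0.
Discriminant = (4216)² − 4·289·(15376) = 0.
A repeated root: the line is tangent.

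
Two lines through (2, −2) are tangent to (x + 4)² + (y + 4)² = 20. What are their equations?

x + 2y = −2 and 2x − y = 6

A line y − (−2) = m(x − (2)) is tangent when its distance from (−4, −4) is 2√5:
[m·(−6) − (−2)]² = 20(m² + 1)
2m² − 3m − 2 = 0, so m = −1/2 or m = 2.
Through (2, −2) these give x + 2y = −2 and 2x − y = 6.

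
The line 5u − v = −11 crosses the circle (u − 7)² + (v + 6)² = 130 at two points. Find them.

From the line, v = 5u + 11. Substituting:
26u² + 156u + 208 = 0  ⟹  u² + 6u + 8 = 0
u = −2 or u = −4, giving (−2, 1) and (−4, −9).

(−4, −9) and (−2, 1)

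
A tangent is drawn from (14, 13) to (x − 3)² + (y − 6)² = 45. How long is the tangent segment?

5√5

The centre is (3, 6) and r = 3√5. The square of the distance from P to the centre is 121 + 49 = 170.
The tangent meets the radius at right angles, so tangent² = |PO|² − r² = 170 − 45 = 125.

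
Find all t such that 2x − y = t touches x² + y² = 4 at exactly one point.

t = ±2√5

The line touches the circle iff its distance from (0, 0) is 2:
|2·0 − 1·0 − t| / √5 = 2
|t| = 2√5.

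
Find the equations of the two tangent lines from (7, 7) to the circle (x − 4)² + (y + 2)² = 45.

Let a tangent through (7, 7) have slope m. Its distance from (4, −2) must equal 3√5:
[m·(−3) − (−9)]² = 45(m² + 1)
2m² + 3m − 2 = 0, so m = −2 or m = 1/2.
Through (7, 7) these give 2x + y = 21 and x − 2y = −7.

2x + y = 21 and x − 2y = −7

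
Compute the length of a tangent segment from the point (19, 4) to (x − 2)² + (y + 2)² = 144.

With centre O = (2, −2), |OP|² = 325 and r² = 144.
By the tangent–radius right angle, tangent length = √(|PO|² − r²) = √181.

√181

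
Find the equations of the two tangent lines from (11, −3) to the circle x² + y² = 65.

7x + 4y = 65 and 4x − 7y = 65

Let a tangent through (11, −3) have slope m. Its distance from (0, 0) must equal √65:
(−11m − (3))² = 65(m² + 1)
28m² + 33m − 28 = 0, so m = −7/4 or m = 4/7.
Through (11, −3) these give 7x + 4y = 65 and 4x − 7y = 65.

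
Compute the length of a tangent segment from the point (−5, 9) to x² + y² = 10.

4√6

Centre (0, 0), r² = 10. |PO|² = (−5)² + (9)² = 106.
Power of the point: PT² = |PO|² − r² = 96, so PT = 4√6.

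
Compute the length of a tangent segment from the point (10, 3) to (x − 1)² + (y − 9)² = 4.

With centre O = (1, 9), |OP|² = 117 and r² = 4.
By the tangent–radius right angle, tangent length = √(|PO|² − r²) = √113.

√113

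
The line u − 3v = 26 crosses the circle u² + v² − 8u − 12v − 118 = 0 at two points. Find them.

(5, −7) and (11, −5)

Substitute v = (−26 + u)/3:
10u² − 160u + 550 = 0  ⟹  u² − 16u + 55 = 0
u = 11 or u = 5, giving (11, −5) and (5, −7).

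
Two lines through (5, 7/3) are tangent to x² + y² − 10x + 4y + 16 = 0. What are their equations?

Let a tangent through (5, 7/3) have slope m. Its distance from (5, −2) must equal √13:
[m·(0) − (−13/3)]² = 13(m² + 1)
9m² − 4 = 0, so m = 2/3 or m = −2/3.
Through (5, 7/3) these give 2x − 3y = 3 and 2x + 3y = 17.

2x − 3y = 3 and 2x + 3y = 17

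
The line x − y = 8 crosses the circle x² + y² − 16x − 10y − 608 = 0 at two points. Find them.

(−8, −16) and (29, 21)

Substitute y = x − 8:
2x² − 42x − 464 = 0  ⟹  x² − 21x − 232 = 0
x = 29 or x = −8, giving (29, 21) and (−8, −16).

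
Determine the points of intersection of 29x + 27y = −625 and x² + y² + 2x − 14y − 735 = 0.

(−29, 8) and (−2, −21)

Substitute y = (−625 − 29x)/27:
1570x² + 48670x + 91060 = 0  ⟹  x² + 31x + 58 = 0
x = −2 or x = −29, giving (−2, −21) and (−29, 8).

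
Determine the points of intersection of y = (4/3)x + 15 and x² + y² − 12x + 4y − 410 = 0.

From the line, y = (45 + 4x)/3. Substituting:
25x² + 300x − 1125 = 0  ⟹  x² + 12x − 45 = 0
x = 3 or x = −15, giving (3, 19) and (−15, −5).

(−15, −5) and (3, 19)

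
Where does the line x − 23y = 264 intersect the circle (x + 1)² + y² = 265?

Substitute y = (−264 + x)/23:
530x² + 530x − 69960 = 0  ⟹  x² + x − 132 = 0
x = 11 or x = −12, giving (11, −11) and (−12, −12).

(−12, −12) and (11, −11)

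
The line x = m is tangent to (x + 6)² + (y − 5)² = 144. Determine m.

For a tangent, require d(centre, line) = r = 12.
|1·(−6) + 0·5 − m| / √1 = 12
|m − (−6)| = 12, so m = 6 or m = −18.

m = −18 or m = 6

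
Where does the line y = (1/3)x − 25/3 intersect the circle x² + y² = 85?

Substitute y = (−25 + x)/3:
10x² − 50x − 140 = 0  ⟹  x² − 5x − 14 = 0
x = 7 or x = −2, giving (7, −6) and (−2, −9).

(−2, −9) and (7, −6)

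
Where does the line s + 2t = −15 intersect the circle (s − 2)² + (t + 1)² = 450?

Express t = (−15 − s)/2 and substitute into the circle:
5s² + 10s − 1615 = 0  ⟹  s² + 2s − 323 = 0
s = 17 or s = −19, giving (17, −16) and (−19, 2).

(−19, 2) and (17, −16)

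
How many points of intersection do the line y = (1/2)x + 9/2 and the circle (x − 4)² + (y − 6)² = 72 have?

Substituting the line into the circle gives 5x² − 38x − 215 = 0.
Discriminant = (−38)² − 4·5·(−215) = 5744 > 0.
Two real roots: the line is a secant.

2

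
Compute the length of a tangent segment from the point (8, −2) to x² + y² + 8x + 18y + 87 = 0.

Centre (−4, −9), r² = 10. |PO|² = (12)² + (7)² = 193.
By the tangent–radius right angle, tangent length = √(|PO|² − r²) = √183.

√183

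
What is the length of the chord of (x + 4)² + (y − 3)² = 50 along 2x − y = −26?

2√5

From the line, y = 2x + 26. Substituting:
5x² + 100x + 495 = 0  ⟹  x² + 20x + 99 = 0
x = −9 or x = −11, giving (−9, 8) and (−11, 4).
Chord length = distance between (−9, 8) and (−11, 4) = √20 = 2√5.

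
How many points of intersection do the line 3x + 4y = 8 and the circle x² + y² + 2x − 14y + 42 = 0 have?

0

Substituting the line into the circle gives 25x² + 152x + 288 = 0.
Discriminant = (152)² − 4·25·(288) = −5696 < 0.
No real roots: the line does not meet the circle.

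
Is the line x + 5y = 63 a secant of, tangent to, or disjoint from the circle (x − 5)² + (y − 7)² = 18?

Centre (5, 7), r² = 18. Distance² from centre to line = (−23)²/26 = 529/26.
Since d² > r², the line lies outside the circle.

disjoint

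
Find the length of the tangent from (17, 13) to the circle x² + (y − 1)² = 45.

The centre is (0, 1) and r = 3√5. The square of the distance from P to the centre is 289 + 144 = 433.
The tangent meets the radius at right angles, so tangent² = |PO|² − r² = 433 − 45 = 388.

2√97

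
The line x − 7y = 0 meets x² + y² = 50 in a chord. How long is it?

The distance from (0, 0) to the line is 0/√50, and r² = 50.
Chord = 2√(r² − d²) = 2·√(50) = 10√2.

10√2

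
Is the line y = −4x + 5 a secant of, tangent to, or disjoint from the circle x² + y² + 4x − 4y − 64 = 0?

secant

Substituting the line into the circle gives 17x² − 20x − 59 = 0.
Δ = 400 − (−4012) = 4412.
Two real roots: the line is a secant.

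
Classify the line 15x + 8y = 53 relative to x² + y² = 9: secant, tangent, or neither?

d² = (15·0 + 8·0 − (53))²/289 = 2809/289; r² = 9.
Since d² > r², the line lies outside the circle.

neither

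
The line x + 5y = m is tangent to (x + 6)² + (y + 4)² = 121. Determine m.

Tangency holds when the distance from the centre (−6, −4) to the line equals the radius 11:
|1·(−6) + 5·(−4) − m| / √26 = 11
|m − (−26)| = 11√26.

m = −26 ± 11√26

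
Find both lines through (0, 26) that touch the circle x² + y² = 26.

5x + y = 26 and 5x − y = −26

Let a tangent through (0, 26) have slope m. Its distance from (0, 0) must equal √26:
(0m − (−26))² = 26(m² + 1)
m² − 25 = 0, so m = −5 or m = 5.
Through (0, 26) these give 5x + y = 26 and 5x − y = −26.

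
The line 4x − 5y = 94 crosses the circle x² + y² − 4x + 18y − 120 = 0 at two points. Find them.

(−4, −22) and (16, −6)

From the line, y = (−94 + 4x)/5. Substituting:
41x² − 492x − 2624 = 0  ⟹  x² − 12x − 64 = 0
x = 16 or x = −4, giving (16, −6) and (−4, −22).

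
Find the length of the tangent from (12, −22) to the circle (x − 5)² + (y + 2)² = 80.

With centre O = (5, −2), |OP|² = 449 and r² = 80.
By the tangent–radius right angle, tangent length = √(|PO|² − r²) = √369 = 3√41.

3√41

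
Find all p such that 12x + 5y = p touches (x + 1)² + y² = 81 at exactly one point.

For a tangent, require d(centre, line) = r = 9.
|12·(−1) + 5·0 − p| / √169 = 9
|p − (−12)| = 9·13, so p = 105 or p = −129.

p = −129 or p = 105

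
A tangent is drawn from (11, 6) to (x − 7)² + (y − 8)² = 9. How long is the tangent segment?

√11

Centre (7, 8), r² = 9. |PO|² = (4)² + (−2)² = 20.
By the tangent–radius right angle, tangent length = √(|PO|² − r²) = √11.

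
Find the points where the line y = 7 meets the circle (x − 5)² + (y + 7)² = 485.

(−12, 7) and (22, 7)

Substitute y = 7:
x² − 10x − 264 = 0
x = 22 or x = −12, giving (22, 7) and (−12, 7).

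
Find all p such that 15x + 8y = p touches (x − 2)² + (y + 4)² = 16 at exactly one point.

p = −70 or p = 66

Tangency holds when the distance from the centre (2, −4) to the line equals the radius 4:
|15·2 + 8·(−4) − p| / √289 = 4
|p − (−2)| = 4·17, so p = 66 or p = −70.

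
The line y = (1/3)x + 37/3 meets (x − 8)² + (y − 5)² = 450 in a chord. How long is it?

Express y = (37 + x)/3 and substitute into the circle:
10x² − 100x − 2990 = 0  ⟹  x² − 10x − 299 = 0
x = 23 or x = −13, giving (23, 20) and (−13, 8).
|(23, 20) − (−13, 8)| = √((36)² + (12)²) = 12√10.

12√10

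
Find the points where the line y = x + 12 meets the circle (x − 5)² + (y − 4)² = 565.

From the line, y = x + 12. Substituting:
2x² + 6x − 476 = 0  ⟹  x² + 3x − 238 = 0
x = 14 or x = −17, giving (14, 26) and (−17, −5).

(−17, −5) and (14, 26)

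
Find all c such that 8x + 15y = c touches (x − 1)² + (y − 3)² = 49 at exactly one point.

c = −66 or c = 172

Tangency holds when the distance from the centre (1, 3) to the line equals the radius 7:
|8·1 + 15·3 − c| / √289 = 7
|c − (53)| = 7·17, so c = 172 or c = −66.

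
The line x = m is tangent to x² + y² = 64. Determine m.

m = −8 or m = 8

Tangency holds when the distance from the centre (0, 0) to the line equals the radius 8:
|1·0 + 0·0 − m| / √1 = 8
|m| = 8, so m = 8 or m = −8.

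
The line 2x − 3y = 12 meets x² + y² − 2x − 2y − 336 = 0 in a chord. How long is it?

10√13

Substitute y = (−12 + 2x)/3:
13x² − 78x − 2808 = 0  ⟹  x² − 6x − 216 = 0
x = 18 or x = −12, giving (18, 8) and (−12, −12).
Chord length = distance between (18, 8) and (−12, −12) = √1300 = 10√13.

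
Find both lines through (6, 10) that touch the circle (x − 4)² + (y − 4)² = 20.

2x + y = 22 and x − 2y = −14

Let a tangent through (6, 10) have slope m. Its distance from (4, 4) must equal 2√5:
(−2m − (−6))² = 20(m² + 1)
2m² + 3m − 2 = 0, so m = −2 or m = 1/2.
Through (6, 10) these give 2x + y = 22 and x − 2y = −14.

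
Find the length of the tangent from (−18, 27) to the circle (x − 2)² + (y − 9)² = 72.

2√163

Centre (2, 9), r² = 72. |PO|² = (−20)² + (18)² = 724.
The tangent meets the radius at right angles, so tangent² = |PO|² − r² = 724 − 72 = 652.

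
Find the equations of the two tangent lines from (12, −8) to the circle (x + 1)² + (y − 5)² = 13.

3x + 2y = 20 and 2x + 3y = 0

Let a tangent through (12, −8) have slope m. Its distance from (−1, 5) must equal √13:
[m·(−13) − (13)]² = 13(m² + 1)
6m² + 13m + 6 = 0, so m = −3/2 or m = −2/3.
Through (12, −8) these give 3x + 2y = 20 and 2x + 3y = 0.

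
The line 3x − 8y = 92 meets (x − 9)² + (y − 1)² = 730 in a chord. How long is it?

From the line, y = (−92 + 3x)/8. Substituting:
73x² − 1752x − 31536 = 0  ⟹  x² − 24x − 432 = 0
x = 36 or x = −12, giving (36, 2) and (−12, −16).
Chord length = distance between (36, 2) and (−12, −16) = √2628 = 6√73.

6√73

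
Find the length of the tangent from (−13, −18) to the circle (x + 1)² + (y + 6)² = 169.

The centre is (−1, −6) and r = 13. The square of the distance from P to the centre is 144 + 144 = 288.
Power of the point: PT² = |PO|² − r² = 119, so PT = √119.

√119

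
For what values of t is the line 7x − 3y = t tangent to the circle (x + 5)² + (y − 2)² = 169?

The line touches the circle iff its distance from (−5, 2) is 13:
|7·(−5) − 3·2 − t| / √58 = 13
|t − (−41)| = 13√58.

t = −41 ± 13√58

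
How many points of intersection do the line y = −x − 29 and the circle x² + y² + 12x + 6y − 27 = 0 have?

Substituting the line into the circle gives 2x² + 64x + 640 = 0.
Discriminant = (64)² − 4·2·(640) = −1024 < 0.
No real roots: the line does not meet the circle.

0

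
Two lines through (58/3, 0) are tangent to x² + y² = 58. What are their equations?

A line y − (0) = m(x − (58/3)) is tangent when its distance from (0, 0) is √58:
[m·(−58/3) − (0)]² = 58(m² + 1)
49m² − 9 = 0, so m = −3/7 or m = 3/7.
With m = −3/7: 3x + 7y = 58. With m = 3/7: 3x − 7y = 58.

3x + 7y = 58 and 3x − 7y = 58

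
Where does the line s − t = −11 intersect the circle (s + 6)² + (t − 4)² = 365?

(−20, −9) and (7, 18)

Substitute t = s + 11:
2s² + 26s − 280 = 0  ⟹  s² + 13s − 140 = 0
s = 7 or s = −20, giving (7, 18) and (−20, −9).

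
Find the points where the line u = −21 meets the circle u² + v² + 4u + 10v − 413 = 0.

(−21, −14) and (−21, 4)

The line gives u = −21. Substituting into the circle:
v² + 10v − 56 = 0
v = 4 or v = −14, giving (−21, 4) and (−21, −14).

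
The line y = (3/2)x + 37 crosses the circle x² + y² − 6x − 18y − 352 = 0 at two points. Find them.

(−18, 10) and (−6, 28)

Substitute y = (74 + 3x)/2:
13x² + 312x + 1404 = 0  ⟹  x² + 24x + 108 = 0
x = −6 or x = −18, giving (−6, 28) and (−18, 10).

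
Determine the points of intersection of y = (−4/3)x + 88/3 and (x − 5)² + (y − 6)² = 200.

(7, 20) and (19, 4)

From the line, y = (88 − 4x)/3. Substituting:
25x² − 650x + 3325 = 0  ⟹  x² − 26x + 133 = 0
x = 19 or x = 7, giving (19, 4) and (7, 20).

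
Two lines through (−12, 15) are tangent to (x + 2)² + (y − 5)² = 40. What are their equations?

Write the tangent as mx − y + (15 − m·(−12)) = 0 and set its distance from the centre to 2√10:
(10m − (−10))² = 40(m² + 1)
3m² + 10m + 3 = 0, so m = −1/3 or m = −3.
With m = −1/3: x + 3y = 33. With m = −3: 3x + y = −21.

x + 3y = 33 and 3x + y = −21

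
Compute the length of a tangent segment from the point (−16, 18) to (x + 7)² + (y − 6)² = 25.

Centre (−7, 6), r² = 25. |PO|² = (−9)² + (12)² = 225.
The tangent meets the radius at right angles, so tangent² = |PO|² − r² = 225 − 25 = 200.

10√2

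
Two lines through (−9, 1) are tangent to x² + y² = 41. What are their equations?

Write the tangent as mx − y + (1 − m·(−9)) = 0 and set its distance from the centre to √41:
(9m − (−1))² = 41(m² + 1)
20m² + 9m − 20 = 0, so m = −5/4 or m = 4/5.
Through (−9, 1) these give 5x + 4y = −41 and 4x − 5y = −41.

5x + 4y = −41 and 4x − 5y = −41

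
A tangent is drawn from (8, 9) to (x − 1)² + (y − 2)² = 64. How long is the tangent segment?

Centre (1, 2), r² = 64. |PO|² = (7)² + (7)² = 98.
Power of the point: PT² = |PO|² − r² = 34, so PT = √34.

√34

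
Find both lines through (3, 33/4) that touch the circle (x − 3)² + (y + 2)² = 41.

Let a tangent through (3, 33/4) have slope m. Its distance from (3, −2) must equal √41:
(0m − (−41/4))² = 41(m² + 1)
16m² − 25 = 0, so m = −5/4 or m = 5/4.
Through (3, 33/4) these give 5x + 4y = 48 and 5x − 4y = −18.

5x + 4y = 48 and 5x − 4y = −18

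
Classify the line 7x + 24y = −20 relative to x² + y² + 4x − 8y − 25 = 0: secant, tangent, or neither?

secant

d² = (7·(−2) + 24·4 − (−20))²/625 = 10404/625; r² = 45.
Since d² < r², the line cuts the circle twice.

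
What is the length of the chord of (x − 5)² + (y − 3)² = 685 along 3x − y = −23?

15√10

The distance from (5, 3) to the line is 35/√10, and r² = 685.
Chord = 2√(r² − d²) = 2·√(1125/2) = 15√10.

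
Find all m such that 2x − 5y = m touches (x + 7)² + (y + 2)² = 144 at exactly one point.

The line touches the circle iff its distance from (−7, −2) is 12:
|2·(−7) − 5·(−2) − m| / √29 = 12
|m − (−4)| = 12√29.

m = −4 ± 12√29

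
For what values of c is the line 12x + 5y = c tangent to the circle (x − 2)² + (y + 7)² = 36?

The line touches the circle iff its distance from (2, −7) is 6:
|12·2 + 5·(−7) − c| / √169 = 6
|c − (−11)| = 6·13, so c = 67 or c = −89.

c = −89 or c = 67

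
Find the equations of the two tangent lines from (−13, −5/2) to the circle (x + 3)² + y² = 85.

Let a tangent through (−13, −5/2) have slope m. Its distance from (−3, 0) must equal √85:
(10m − (5/2))² = 85(m² + 1)
12m² − 40m − 63 = 0, so m = 9/2 or m = −7/6.
Through (−13, −5/2) these give 9x − 2y = −112 and 7x + 6y = −106.

9x − 2y = −112 and 7x + 6y = −106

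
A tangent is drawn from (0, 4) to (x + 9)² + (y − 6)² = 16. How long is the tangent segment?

The centre is (−9, 6) and r = 4. The square of the distance from P to the centre is 81 + 4 = 85.
By the tangent–radius right angle, tangent length = √(|PO|² − r²) = √69.

√69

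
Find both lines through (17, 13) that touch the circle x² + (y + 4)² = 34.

Let a tangent through (17, 13) have slope m. Its distance from (0, −4) must equal √34:
(−17m − (−17))² = 34(m² + 1)
15m² − 34m + 15 = 0, so m = 5/3 or m = 3/5.
Through (17, 13) these give 5x − 3y = 46 and 3x − 5y = −14.

5x − 3y = 46 and 3x − 5y = −14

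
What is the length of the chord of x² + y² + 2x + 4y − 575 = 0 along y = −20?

Express y = −20 and substitute into the circle:
x² + 2x − 255 = 0
x = 15 or x = −17, giving (15, −20) and (−17, −20).
|(15, −20) − (−17, −20)| = √((32)² + (0)²) = 32.

32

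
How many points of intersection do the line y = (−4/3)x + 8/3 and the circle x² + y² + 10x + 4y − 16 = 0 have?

Centre (−5, −2), r² = 45. Distance² from centre to line = (−34)²/25 = 1156/25.
Since d² > r², the line lies outside the circle.

0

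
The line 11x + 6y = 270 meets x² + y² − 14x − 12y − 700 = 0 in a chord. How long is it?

4√157

Centre (7, 6), r² = 785. Perpendicular distance d from centre to line = |−157| / √157 = 157/√157.
Chord = 2√(r² − d²) = 2·√(628) = 4√157.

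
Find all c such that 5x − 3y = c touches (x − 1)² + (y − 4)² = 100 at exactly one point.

c = −7 ± 10√34

For a tangent, require d(centre, line) = r = 10.
|5·1 − 3·4 − c| / √34 = 10
|c − (−7)| = 10√34.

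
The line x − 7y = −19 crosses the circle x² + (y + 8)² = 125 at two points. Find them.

From the line, y = (19 + x)/7. Substituting:
50x² + 150x − 500 = 0  ⟹  x² + 3x − 10 = 0
x = 2 or x = −5, giving (2, 3) and (−5, 2).

(−5, 2) and (2, 3)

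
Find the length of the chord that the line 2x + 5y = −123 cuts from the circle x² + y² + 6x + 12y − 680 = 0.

Express y = (−123 − 2x)/5 and substitute into the circle:
29x² + 522x − 9251 = 0  ⟹  x² + 18x − 319 = 0
x = 11 or x = −29, giving (11, −29) and (−29, −13).
|(11, −29) − (−29, −13)| = √((40)² + (−16)²) = 8√29.

8√29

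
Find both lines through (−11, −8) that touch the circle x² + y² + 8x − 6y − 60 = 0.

Let a tangent through (−11, −8) have slope m. Its distance from (−4, 3) must equal √85:
(7m − (11))² = 85(m² + 1)
18m² + 77m − 18 = 0, so m = 2/9 or m = −9/2.
With m = 2/9: 2x − 9y = 50. With m = −9/2: 9x + 2y = −115.

2x − 9y = 50 and 9x + 2y = −115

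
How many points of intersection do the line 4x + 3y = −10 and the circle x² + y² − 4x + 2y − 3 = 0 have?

Substituting the line into the circle gives 25x² + 20x + 13 = 0.
Δ = 400 − 1300 = −900.
No real roots: the line does not meet the circle.

0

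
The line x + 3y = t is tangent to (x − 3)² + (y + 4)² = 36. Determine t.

Tangency holds when the distance from the centre (3, −4) to the line equals the radius 6:
|1·3 + 3·(−4) − t| / √10 = 6
|t − (−9)| = 6√10.

t = −9 ± 6√10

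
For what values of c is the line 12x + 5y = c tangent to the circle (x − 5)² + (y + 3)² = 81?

c = −72 or c = 162

Tangency holds when the distance from the centre (5, −3) to the line equals the radius 9:
|12·5 + 5·(−3) − c| / √169 = 9
|c − (45)| = 9·13, so c = 162 or c = −72.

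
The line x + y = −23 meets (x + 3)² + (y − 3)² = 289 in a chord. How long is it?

The distance from (−3, 3) to the line is 23/√2, and r² = 289.
Half the chord is √(r² − d²) = √(49/2), so the full chord is 7√2.

7√2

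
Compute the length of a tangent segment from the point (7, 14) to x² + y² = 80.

√165

Centre (0, 0), r² = 80. |PO|² = (7)² + (14)² = 245.
The tangent meets the radius at right angles, so tangent² = |PO|² − r² = 245 − 80 = 165.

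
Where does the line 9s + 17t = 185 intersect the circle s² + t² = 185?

(−4, 13) and (13, 4)

Express t = (185 − 9s)/17 and substitute into the circle:
370s² − 3330s − 19240 = 0  ⟹  s² − 9s − 52 = 0
s = 13 or s = −4, giving (13, 4) and (−4, 13).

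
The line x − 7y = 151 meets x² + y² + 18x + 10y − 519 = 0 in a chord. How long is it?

25√2

Express y = (−151 + x)/7 and substitute into the circle:
50x² + 650x − 13200 = 0  ⟹  x² + 13x − 264 = 0
x = 11 or x = −24, giving (11, −20) and (−24, −25).
|(11, −20) − (−24, −25)| = √((35)² + (5)²) = 25√2.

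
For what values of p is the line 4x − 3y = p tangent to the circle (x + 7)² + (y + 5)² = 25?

For a tangent, require d(centre, line) = r = 5.
|4·(−7) − 3·(−5) − p| / √25 = 5
|p − (−13)| = 5·5, so p = 12 or p = −38.

p = −38 or p = 12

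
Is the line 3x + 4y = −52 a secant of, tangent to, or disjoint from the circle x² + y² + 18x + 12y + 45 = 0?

Substituting the line into the circle gives 25x² + 456x + 928 = 0.
Discriminant = (456)² − 4·25·(928) = 115136 > 0.
Two real roots: the line is a secant.

secant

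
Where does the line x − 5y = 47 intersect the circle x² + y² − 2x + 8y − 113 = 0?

From the line, y = (−47 + x)/5. Substituting:
26x² − 104x − 2496 = 0  ⟹  x² − 4x − 96 = 0
x = 12 or x = −8, giving (12, −7) and (−8, −11).

(−8, −11) and (12, −7)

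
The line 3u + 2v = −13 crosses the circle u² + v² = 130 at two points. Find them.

(−9, 7) and (3, −11)

Substitute v = (−13 − 3u)/2:
13u² + 78u − 351 = 0  ⟹  u² + 6u − 27 = 0
u = 3 or u = −9, giving (3, −11) and (−9, 7).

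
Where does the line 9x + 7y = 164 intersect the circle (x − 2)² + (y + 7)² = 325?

Express y = (164 − 9x)/7 and substitute into the circle:
130x² − 4030x + 29640 = 0  ⟹  x² − 31x + 228 = 0
x = 19 or x = 12, giving (19, −1) and (12, 8).

(12, 8) and (19, −1)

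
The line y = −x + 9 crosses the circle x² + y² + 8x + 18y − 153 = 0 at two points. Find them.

(5, 4) and (9, 0)

Substitute y = −x + 9:
2x² − 28x + 90 = 0  ⟹  x² − 14x + 45 = 0
x = 9 or x = 5, giving (9, 0) and (5, 4).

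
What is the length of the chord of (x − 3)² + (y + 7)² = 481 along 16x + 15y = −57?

2√481

Centre (3, −7), r² = 481. Perpendicular distance d from centre to line = |0| / √481 = 0/√481.
Chord = 2√(r² − d²) = 2·√(481) = 2√481.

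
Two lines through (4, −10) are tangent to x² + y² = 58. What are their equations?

Write the tangent as mx − y + (−10 − m·(4)) = 0 and set its distance from the centre to √58:
(−4m − (10))² = 58(m² + 1)
21m² − 40m − 21 = 0, so m = 7/3 or m = −3/7.
With m = 7/3: 7x − 3y = 58. With m = −3/7: 3x + 7y = −58.

7x − 3y = 58 and 3x + 7y = −58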